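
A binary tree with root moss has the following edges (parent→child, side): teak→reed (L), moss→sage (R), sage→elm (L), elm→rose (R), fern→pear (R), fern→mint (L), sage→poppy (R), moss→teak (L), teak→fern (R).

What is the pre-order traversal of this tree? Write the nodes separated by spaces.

Pre-order visits the node, then its left subtree, then its right subtree.
Visit moss.
At moss: go left to teak.
  Visit teak.
  At teak: go left to reed.
    reed is a leaf — visit reed.
  At teak: go right to fern.
    Visit fern.
    At fern: go left to mint.
      mint is a leaf — visit mint.
    At fern: go right to pear.
      pear is a leaf — visit pear.
At moss: go right to sage.
  Visit sage.
  At sage: go left to elm.
    Visit elm.
    At elm: no left child.
    At elm: go right to rose.
      rose is a leaf — visit rose.
  At sage: go right to poppy.
    poppy is a leaf — visit poppy.

moss teak reed fern mint pear sage elm rose poppy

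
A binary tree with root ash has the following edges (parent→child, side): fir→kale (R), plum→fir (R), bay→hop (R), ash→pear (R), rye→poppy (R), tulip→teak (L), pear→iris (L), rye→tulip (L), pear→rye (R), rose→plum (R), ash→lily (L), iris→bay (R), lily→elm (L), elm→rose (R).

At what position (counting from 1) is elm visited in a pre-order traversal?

Pre-order visits the node, then its left subtree, then its right subtree.
Visit ash.
At ash: go left to lily.
  Visit lily.
  At lily: go left to elm.
    Visit elm.
    At elm: no left child.
    At elm: go right to rose.
      Visit rose.
      At rose: no left child.
      At rose: go right to plum.
        Visit plum.
        At plum: no left child.
        At plum: go right to fir.
          Visit fir.
          At fir: no left child.
          At fir: go right to kale.
            kale is a leaf — visit kale.
  At lily: no right child.
At ash: go right to pear.
  Visit pear.
  At pear: go left to iris.
    Visit iris.
    At iris: no left child.
    At iris: go right to bay.
      Visit bay.
      At bay: no left child.
      At bay: go right to hop.
        hop is a leaf — visit hop.
  At pear: go right to rye.
    Visit rye.
    At rye: go left to tulip.
      Visit tulip.
      At tulip: go left to teak.
        teak is a leaf — visit teak.
      At tulip: no right child.
    At rye: go right to poppy.
      poppy is a leaf — visit poppy.
Full pre-order sequence: ash, lily, elm, rose, plum, fir, kale, pear, iris, bay, hop, rye, tulip, teak, poppy.

3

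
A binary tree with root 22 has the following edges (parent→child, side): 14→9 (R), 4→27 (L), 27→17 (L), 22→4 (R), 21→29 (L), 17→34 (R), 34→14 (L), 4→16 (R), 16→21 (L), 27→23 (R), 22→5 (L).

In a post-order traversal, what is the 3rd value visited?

14

Post-order visits the left subtree, then the right subtree, then the node.
At 22: go left to 5.
  5 is a leaf — visit 5.
At 22: go right to 4.
  At 4: go left to 27.
    At 27: go left to 17.
      At 17: no left child.
      At 17: go right to 34.
        At 34: go left to 14.
          At 14: no left child.
          At 14: go right to 9.
            9 is a leaf — visit 9.
          Visit 14.
        At 34: no right child.
        Visit 34.
      Visit 17.
    At 27: go right to 23.
      23 is a leaf — visit 23.
    Visit 27.
  At 4: go right to 16.
    At 16: go left to 21.
      At 21: go left to 29.
        29 is a leaf — visit 29.
      At 21: no right child.
      Visit 21.
    At 16: no right child.
    Visit 16.
  Visit 4.
Visit 22.
Full post-order sequence: 5, 9, 14, 34, 17, 23, 27, 29, 21, 16, 4, 22.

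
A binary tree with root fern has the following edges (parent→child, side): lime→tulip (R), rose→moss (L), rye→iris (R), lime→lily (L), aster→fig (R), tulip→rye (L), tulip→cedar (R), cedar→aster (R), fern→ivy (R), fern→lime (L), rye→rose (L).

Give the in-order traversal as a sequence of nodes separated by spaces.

In-order visits the left subtree, then the node, then the right subtree.
At fern: go left to lime.
  At lime: go left to lily.
    lily is a leaf — visit lily.
  Visit lime.
  At lime: go right to tulip.
    At tulip: go left to rye.
      At rye: go left to rose.
        At rose: go left to moss.
          moss is a leaf — visit moss.
        Visit rose.
        At rose: no right child.
      Visit rye.
      At rye: go right to iris.
        iris is a leaf — visit iris.
    Visit tulip.
    At tulip: go right to cedar.
      At cedar: no left child.
      Visit cedar.
      At cedar: go right to aster.
        At aster: no left child.
        Visit aster.
        At aster: go right to fig.
          fig is a leaf — visit fig.
Visit fern.
At fern: go right to ivy.
  ivy is a leaf — visit ivy.

lily lime moss rose rye iris tulip cedar aster fig fern ivy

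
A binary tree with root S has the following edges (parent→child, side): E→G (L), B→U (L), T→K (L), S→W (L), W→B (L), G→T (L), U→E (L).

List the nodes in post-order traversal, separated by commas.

K, T, G, E, U, B, W, S

Post-order visits the left subtree, then the right subtree, then the node.
At S: go left to W.
  At W: go left to B.
    At B: go left to U.
      At U: go left to E.
        At E: go left to G.
          At G: go left to T.
            At T: go left to K.
              K is a leaf — visit K.
            At T: no right child.
            Visit T.
          At G: no right child.
          Visit G.
        At E: no right child.
        Visit E.
      At U: no right child.
      Visit U.
    At B: no right child.
    Visit B.
  At W: no right child.
  Visit W.
At S: no right child.
Visit S.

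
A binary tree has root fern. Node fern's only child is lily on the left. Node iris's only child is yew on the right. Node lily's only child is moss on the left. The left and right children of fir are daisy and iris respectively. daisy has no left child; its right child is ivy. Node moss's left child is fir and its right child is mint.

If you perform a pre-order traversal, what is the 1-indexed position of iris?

7

Pre-order visits the node, then its left subtree, then its right subtree.
Visit fern.
At fern: go left to lily.
  Visit lily.
  At lily: go left to moss.
    Visit moss.
    At moss: go left to fir.
      Visit fir.
      At fir: go left to daisy.
        Visit daisy.
        At daisy: no left child.
        At daisy: go right to ivy.
          ivy is a leaf — visit ivy.
      At fir: go right to iris.
        Visit iris.
        At iris: no left child.
        At iris: go right to yew.
          yew is a leaf — visit yew.
    At moss: go right to mint.
      mint is a leaf — visit mint.
  At lily: no right child.
At fern: no right child.
Full pre-order sequence: fern, lily, moss, fir, daisy, ivy, iris, yew, mint.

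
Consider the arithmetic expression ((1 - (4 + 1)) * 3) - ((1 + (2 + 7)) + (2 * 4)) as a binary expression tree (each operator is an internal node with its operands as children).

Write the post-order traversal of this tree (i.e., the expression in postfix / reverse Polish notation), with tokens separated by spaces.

1 4 1 + - 3 * 1 2 7 + + 2 4 * + -

Post-order on an expression tree gives postfix notation: for each operator, emit left operand, right operand, then the operator.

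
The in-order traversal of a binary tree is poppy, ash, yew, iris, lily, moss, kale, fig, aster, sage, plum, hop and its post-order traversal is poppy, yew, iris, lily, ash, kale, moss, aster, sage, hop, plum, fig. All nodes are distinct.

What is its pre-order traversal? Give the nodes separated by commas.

The last element of post-order is the root; it splits in-order into left and right subtrees.
Root fig: left subtree has 7 nodes {poppy, ash, yew, iris, lily, moss, kale}, right has 4 {aster, sage, plum, hop}.
  Root moss: left subtree has 5 nodes {poppy, ash, yew, iris, lily}, right has 1 {kale}.
    Root ash: left subtree has 1 node {poppy}, right has 3 {yew, iris, lily}.
      Root lily: left subtree has 2 nodes {yew, iris}, right has 0 { }.
        Root iris: left subtree has 1 node {yew}, right has 0 { }.
  Root plum: left subtree has 2 nodes {aster, sage}, right has 1 {hop}.
    Root sage: left subtree has 1 node {aster}, right has 0 { }.

fig, moss, ash, poppy, lily, iris, yew, kale, plum, sage, aster, hop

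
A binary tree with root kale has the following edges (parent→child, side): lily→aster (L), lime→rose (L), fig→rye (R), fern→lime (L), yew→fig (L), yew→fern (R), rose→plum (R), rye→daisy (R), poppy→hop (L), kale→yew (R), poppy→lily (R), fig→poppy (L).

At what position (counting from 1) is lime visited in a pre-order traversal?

Pre-order visits the node, then its left subtree, then its right subtree.
Visit kale.
At kale: no left child.
At kale: go right to yew.
  Visit yew.
  At yew: go left to fig.
    Visit fig.
    At fig: go left to poppy.
      Visit poppy.
      At poppy: go left to hop.
        hop is a leaf — visit hop.
      At poppy: go right to lily.
        Visit lily.
        At lily: go left to aster.
          aster is a leaf — visit aster.
        At lily: no right child.
    At fig: go right to rye.
      Visit rye.
      At rye: no left child.
      At rye: go right to daisy.
        daisy is a leaf — visit daisy.
  At yew: go right to fern.
    Visit fern.
    At fern: go left to lime.
      Visit lime.
      At lime: go left to rose.
        Visit rose.
        At rose: no left child.
        At rose: go right to plum.
          plum is a leaf — visit plum.
      At lime: no right child.
    At fern: no right child.
Full pre-order sequence: kale, yew, fig, poppy, hop, lily, aster, rye, daisy, fern, lime, rose, plum.

11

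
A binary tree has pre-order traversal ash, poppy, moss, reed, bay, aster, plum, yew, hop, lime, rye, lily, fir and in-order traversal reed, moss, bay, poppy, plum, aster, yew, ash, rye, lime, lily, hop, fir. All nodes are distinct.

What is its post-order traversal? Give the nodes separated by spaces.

The first element of pre-order is the root; it splits in-order into left and right subtrees.
Root ash: left subtree has 7 nodes {reed, moss, bay, poppy, plum, aster, yew}, right has 5 {rye, lime, lily, hop, fir}.
  Root poppy: left subtree has 3 nodes {reed, moss, bay}, right has 3 {plum, aster, yew}.
    Root moss: left subtree has 1 node {reed}, right has 1 {bay}.
    Root aster: left subtree has 1 node {plum}, right has 1 {yew}.
  Root hop: left subtree has 3 nodes {rye, lime, lily}, right has 1 {fir}.
    Root lime: left subtree has 1 node {rye}, right has 1 {lily}.

reed bay moss plum yew aster poppy rye lily lime fir hop ash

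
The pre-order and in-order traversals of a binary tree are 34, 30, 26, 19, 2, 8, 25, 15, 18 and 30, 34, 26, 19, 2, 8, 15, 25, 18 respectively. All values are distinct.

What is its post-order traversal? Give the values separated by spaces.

30 15 18 25 8 2 19 26 34

The first element of pre-order is the root; it splits in-order into left and right subtrees.
Root 34: left subtree has 1 node {30}, right has 7 {26, 19, 2, 8, 15, 25, 18}.
  Root 26: left subtree has 0 nodes { }, right has 6 {19, 2, 8, 15, 25, 18}.
    Root 19: left subtree has 0 nodes { }, right has 5 {2, 8, 15, 25, 18}.
      Root 2: left subtree has 0 nodes { }, right has 4 {8, 15, 25, 18}.
        Root 8: left subtree has 0 nodes { }, right has 3 {15, 25, 18}.
          Root 25: left subtree has 1 node {15}, right has 1 {18}.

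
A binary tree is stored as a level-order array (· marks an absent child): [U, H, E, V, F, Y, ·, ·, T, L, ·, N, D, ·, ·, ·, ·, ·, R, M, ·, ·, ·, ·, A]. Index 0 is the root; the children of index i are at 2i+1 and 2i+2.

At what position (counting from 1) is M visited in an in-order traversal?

In-order visits the left subtree, then the node, then the right subtree.
At U: go left to H.
  At H: go left to V.
    At V: no left child.
    Visit V.
    At V: go right to T.
      At T: no left child.
      Visit T.
      At T: go right to R.
        R is a leaf — visit R.
  Visit H.
  At H: go right to F.
    At F: go left to L.
      At L: go left to M.
        M is a leaf — visit M.
      Visit L.
      At L: no right child.
    Visit F.
    At F: no right child.
Visit U.
At U: go right to E.
  At E: go left to Y.
    At Y: go left to N.
      At N: no left child.
      Visit N.
      At N: go right to A.
        A is a leaf — visit A.
    Visit Y.
    At Y: go right to D.
      D is a leaf — visit D.
  Visit E.
  At E: no right child.
Full in-order sequence: V, T, R, H, M, L, F, U, N, A, Y, D, E.

5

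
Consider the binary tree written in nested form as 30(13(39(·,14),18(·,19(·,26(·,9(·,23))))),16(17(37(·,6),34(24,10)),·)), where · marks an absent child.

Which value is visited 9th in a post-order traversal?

6

Post-order visits the left subtree, then the right subtree, then the node.
At 30: go left to 13.
  At 13: go left to 39.
    At 39: no left child.
    At 39: go right to 14.
      14 is a leaf — visit 14.
    Visit 39.
  At 13: go right to 18.
    At 18: no left child.
    At 18: go right to 19.
      At 19: no left child.
      At 19: go right to 26.
        At 26: no left child.
        At 26: go right to 9.
          At 9: no left child.
          At 9: go right to 23.
            23 is a leaf — visit 23.
          Visit 9.
        Visit 26.
      Visit 19.
    Visit 18.
  Visit 13.
At 30: go right to 16.
  At 16: go left to 17.
    At 17: go left to 37.
      At 37: no left child.
      At 37: go right to 6.
        6 is a leaf — visit 6.
      Visit 37.
    At 17: go right to 34.
      At 34: go left to 24.
        24 is a leaf — visit 24.
      At 34: go right to 10.
        10 is a leaf — visit 10.
      Visit 34.
    Visit 17.
  At 16: no right child.
  Visit 16.
Visit 30.
Full post-order sequence: 14, 39, 23, 9, 26, 19, 18, 13, 6, 37, 24, 10, 34, 17, 16, 30.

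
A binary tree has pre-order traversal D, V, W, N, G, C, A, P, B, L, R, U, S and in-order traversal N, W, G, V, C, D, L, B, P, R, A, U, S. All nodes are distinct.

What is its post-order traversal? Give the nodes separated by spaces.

N G W C V L B R P S U A D

The first element of pre-order is the root; it splits in-order into left and right subtrees.
Root D: left subtree has 5 nodes {N, W, G, V, C}, right has 7 {L, B, P, R, A, U, S}.
  Root V: left subtree has 3 nodes {N, W, G}, right has 1 {C}.
    Root W: left subtree has 1 node {N}, right has 1 {G}.
  Root A: left subtree has 4 nodes {L, B, P, R}, right has 2 {U, S}.
    Root P: left subtree has 2 nodes {L, B}, right has 1 {R}.
      Root B: left subtree has 1 node {L}, right has 0 { }.
    Root U: left subtree has 0 nodes { }, right has 1 {S}.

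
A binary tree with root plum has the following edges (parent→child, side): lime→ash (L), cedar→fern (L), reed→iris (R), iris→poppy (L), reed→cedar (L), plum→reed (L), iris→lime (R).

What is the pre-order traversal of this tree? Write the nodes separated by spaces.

Pre-order visits the node, then its left subtree, then its right subtree.
Visit plum.
At plum: go left to reed.
  Visit reed.
  At reed: go left to cedar.
    Visit cedar.
    At cedar: go left to fern.
      fern is a leaf — visit fern.
    At cedar: no right child.
  At reed: go right to iris.
    Visit iris.
    At iris: go left to poppy.
      poppy is a leaf — visit poppy.
    At iris: go right to lime.
      Visit lime.
      At lime: go left to ash.
        ash is a leaf — visit ash.
      At lime: no right child.
At plum: no right child.

plum reed cedar fern iris poppy lime ash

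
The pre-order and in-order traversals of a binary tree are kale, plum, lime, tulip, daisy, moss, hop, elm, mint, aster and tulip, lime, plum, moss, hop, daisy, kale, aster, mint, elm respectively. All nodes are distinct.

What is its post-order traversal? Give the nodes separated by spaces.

tulip lime hop moss daisy plum aster mint elm kale

The first element of pre-order is the root; it splits in-order into left and right subtrees.
Root kale: left subtree has 6 nodes {tulip, lime, plum, moss, hop, daisy}, right has 3 {aster, mint, elm}.
  Root plum: left subtree has 2 nodes {tulip, lime}, right has 3 {moss, hop, daisy}.
    Root lime: left subtree has 1 node {tulip}, right has 0 { }.
    Root daisy: left subtree has 2 nodes {moss, hop}, right has 0 { }.
      Root moss: left subtree has 0 nodes { }, right has 1 {hop}.
  Root elm: left subtree has 2 nodes {aster, mint}, right has 0 { }.
    Root mint: left subtree has 1 node {aster}, right has 0 { }.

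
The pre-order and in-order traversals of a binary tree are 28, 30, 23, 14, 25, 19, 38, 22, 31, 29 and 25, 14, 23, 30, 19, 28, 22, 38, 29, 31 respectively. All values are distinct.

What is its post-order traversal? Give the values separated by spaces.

25 14 23 19 30 22 29 31 38 28

The first element of pre-order is the root; it splits in-order into left and right subtrees.
Root 28: left subtree has 5 nodes {25, 14, 23, 30, 19}, right has 4 {22, 38, 29, 31}.
  Root 30: left subtree has 3 nodes {25, 14, 23}, right has 1 {19}.
    Root 23: left subtree has 2 nodes {25, 14}, right has 0 { }.
      Root 14: left subtree has 1 node {25}, right has 0 { }.
  Root 38: left subtree has 1 node {22}, right has 2 {29, 31}.
    Root 31: left subtree has 1 node {29}, right has 0 { }.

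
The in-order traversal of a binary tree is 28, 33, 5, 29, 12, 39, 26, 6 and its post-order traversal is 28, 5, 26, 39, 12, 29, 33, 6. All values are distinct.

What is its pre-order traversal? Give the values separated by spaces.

6 33 28 29 5 12 39 26

The last element of post-order is the root; it splits in-order into left and right subtrees.
Root 6: left subtree has 7 nodes {28, 33, 5, 29, 12, 39, 26}, right has 0 { }.
  Root 33: left subtree has 1 node {28}, right has 5 {5, 29, 12, 39, 26}.
    Root 29: left subtree has 1 node {5}, right has 3 {12, 39, 26}.
      Root 12: left subtree has 0 nodes { }, right has 2 {39, 26}.
        Root 39: left subtree has 0 nodes { }, right has 1 {26}.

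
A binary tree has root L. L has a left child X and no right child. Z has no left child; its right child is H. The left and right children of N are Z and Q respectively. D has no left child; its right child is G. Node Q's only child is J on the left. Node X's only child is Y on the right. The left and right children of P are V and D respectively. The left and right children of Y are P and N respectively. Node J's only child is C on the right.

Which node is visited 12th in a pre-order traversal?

Pre-order visits the node, then its left subtree, then its right subtree.
Visit L.
At L: go left to X.
  Visit X.
  At X: no left child.
  At X: go right to Y.
    Visit Y.
    At Y: go left to P.
      Visit P.
      At P: go left to V.
        V is a leaf — visit V.
      At P: go right to D.
        Visit D.
        At D: no left child.
        At D: go right to G.
          G is a leaf — visit G.
    At Y: go right to N.
      Visit N.
      At N: go left to Z.
        Visit Z.
        At Z: no left child.
        At Z: go right to H.
          H is a leaf — visit H.
      At N: go right to Q.
        Visit Q.
        At Q: go left to J.
          Visit J.
          At J: no left child.
          At J: go right to C.
            C is a leaf — visit C.
        At Q: no right child.
At L: no right child.
Full pre-order sequence: L, X, Y, P, V, D, G, N, Z, H, Q, J, C.

J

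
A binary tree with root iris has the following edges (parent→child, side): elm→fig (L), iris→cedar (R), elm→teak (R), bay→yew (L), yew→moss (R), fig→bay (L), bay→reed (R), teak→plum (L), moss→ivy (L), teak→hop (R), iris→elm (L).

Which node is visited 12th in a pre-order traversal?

cedar

Pre-order visits the node, then its left subtree, then its right subtree.
Visit iris.
At iris: go left to elm.
  Visit elm.
  At elm: go left to fig.
    Visit fig.
    At fig: go left to bay.
      Visit bay.
      At bay: go left to yew.
        Visit yew.
        At yew: no left child.
        At yew: go right to moss.
          Visit moss.
          At moss: go left to ivy.
            ivy is a leaf — visit ivy.
          At moss: no right child.
      At bay: go right to reed.
        reed is a leaf — visit reed.
    At fig: no right child.
  At elm: go right to teak.
    Visit teak.
    At teak: go left to plum.
      plum is a leaf — visit plum.
    At teak: go right to hop.
      hop is a leaf — visit hop.
At iris: go right to cedar.
  cedar is a leaf — visit cedar.
Full pre-order sequence: iris, elm, fig, bay, yew, moss, ivy, reed, teak, plum, hop, cedar.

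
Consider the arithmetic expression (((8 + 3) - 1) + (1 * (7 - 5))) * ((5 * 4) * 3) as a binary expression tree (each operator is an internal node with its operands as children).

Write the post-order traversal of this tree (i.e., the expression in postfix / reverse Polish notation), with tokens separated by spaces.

8 3 + 1 - 1 7 5 - * + 5 4 * 3 * *

Post-order on an expression tree gives postfix notation: for each operator, emit left operand, right operand, then the operator.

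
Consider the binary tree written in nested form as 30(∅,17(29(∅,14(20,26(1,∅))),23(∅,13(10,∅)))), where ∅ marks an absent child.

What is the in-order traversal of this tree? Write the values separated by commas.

In-order visits the left subtree, then the node, then the right subtree.
At 30: no left child.
Visit 30.
At 30: go right to 17.
  At 17: go left to 29.
    At 29: no left child.
    Visit 29.
    At 29: go right to 14.
      At 14: go left to 20.
        20 is a leaf — visit 20.
      Visit 14.
      At 14: go right to 26.
        At 26: go left to 1.
          1 is a leaf — visit 1.
        Visit 26.
        At 26: no right child.
  Visit 17.
  At 17: go right to 23.
    At 23: no left child.
    Visit 23.
    At 23: go right to 13.
      At 13: go left to 10.
        10 is a leaf — visit 10.
      Visit 13.
      At 13: no right child.

30, 29, 20, 14, 1, 26, 17, 23, 10, 13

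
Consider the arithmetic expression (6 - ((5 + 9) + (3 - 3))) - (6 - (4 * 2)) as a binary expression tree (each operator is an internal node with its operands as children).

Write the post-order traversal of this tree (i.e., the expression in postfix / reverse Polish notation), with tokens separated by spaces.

6 5 9 + 3 3 - + - 6 4 2 * - -

Post-order on an expression tree gives postfix notation: for each operator, emit left operand, right operand, then the operator.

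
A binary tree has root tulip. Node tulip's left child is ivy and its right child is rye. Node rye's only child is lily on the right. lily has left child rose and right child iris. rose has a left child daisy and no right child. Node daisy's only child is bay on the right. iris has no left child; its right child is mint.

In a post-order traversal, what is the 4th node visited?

Post-order visits the left subtree, then the right subtree, then the node.
At tulip: go left to ivy.
  ivy is a leaf — visit ivy.
At tulip: go right to rye.
  At rye: no left child.
  At rye: go right to lily.
    At lily: go left to rose.
      At rose: go left to daisy.
        At daisy: no left child.
        At daisy: go right to bay.
          bay is a leaf — visit bay.
        Visit daisy.
      At rose: no right child.
      Visit rose.
    At lily: go right to iris.
      At iris: no left child.
      At iris: go right to mint.
        mint is a leaf — visit mint.
      Visit iris.
    Visit lily.
  Visit rye.
Visit tulip.
Full post-order sequence: ivy, bay, daisy, rose, mint, iris, lily, rye, tulip.

rose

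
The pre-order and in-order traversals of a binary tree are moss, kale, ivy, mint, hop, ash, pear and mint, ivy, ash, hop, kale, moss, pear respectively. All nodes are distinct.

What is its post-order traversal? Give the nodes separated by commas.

mint, ash, hop, ivy, kale, pear, moss

The first element of pre-order is the root; it splits in-order into left and right subtrees.
Root moss: left subtree has 5 nodes {mint, ivy, ash, hop, kale}, right has 1 {pear}.
  Root kale: left subtree has 4 nodes {mint, ivy, ash, hop}, right has 0 { }.
    Root ivy: left subtree has 1 node {mint}, right has 2 {ash, hop}.
      Root hop: left subtree has 1 node {ash}, right has 0 { }.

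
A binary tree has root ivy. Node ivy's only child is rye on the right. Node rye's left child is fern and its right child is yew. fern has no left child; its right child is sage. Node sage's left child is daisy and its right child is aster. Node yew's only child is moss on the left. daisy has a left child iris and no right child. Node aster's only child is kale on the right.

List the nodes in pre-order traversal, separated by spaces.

Pre-order visits the node, then its left subtree, then its right subtree.
Visit ivy.
At ivy: no left child.
At ivy: go right to rye.
  Visit rye.
  At rye: go left to fern.
    Visit fern.
    At fern: no left child.
    At fern: go right to sage.
      Visit sage.
      At sage: go left to daisy.
        Visit daisy.
        At daisy: go left to iris.
          iris is a leaf — visit iris.
        At daisy: no right child.
      At sage: go right to aster.
        Visit aster.
        At aster: no left child.
        At aster: go right to kale.
          kale is a leaf — visit kale.
  At rye: go right to yew.
    Visit yew.
    At yew: go left to moss.
      moss is a leaf — visit moss.
    At yew: no right child.

ivy rye fern sage daisy iris aster kale yew moss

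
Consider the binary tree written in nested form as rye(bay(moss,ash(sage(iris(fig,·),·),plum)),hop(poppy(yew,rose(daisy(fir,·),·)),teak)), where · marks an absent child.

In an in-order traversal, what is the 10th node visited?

poppy

In-order visits the left subtree, then the node, then the right subtree.
At rye: go left to bay.
  At bay: go left to moss.
    moss is a leaf — visit moss.
  Visit bay.
  At bay: go right to ash.
    At ash: go left to sage.
      At sage: go left to iris.
        At iris: go left to fig.
          fig is a leaf — visit fig.
        Visit iris.
        At iris: no right child.
      Visit sage.
      At sage: no right child.
    Visit ash.
    At ash: go right to plum.
      plum is a leaf — visit plum.
Visit rye.
At rye: go right to hop.
  At hop: go left to poppy.
    At poppy: go left to yew.
      yew is a leaf — visit yew.
    Visit poppy.
    At poppy: go right to rose.
      At rose: go left to daisy.
        At daisy: go left to fir.
          fir is a leaf — visit fir.
        Visit daisy.
        At daisy: no right child.
      Visit rose.
      At rose: no right child.
  Visit hop.
  At hop: go right to teak.
    teak is a leaf — visit teak.
Full in-order sequence: moss, bay, fig, iris, sage, ash, plum, rye, yew, poppy, fir, daisy, rose, hop, teak.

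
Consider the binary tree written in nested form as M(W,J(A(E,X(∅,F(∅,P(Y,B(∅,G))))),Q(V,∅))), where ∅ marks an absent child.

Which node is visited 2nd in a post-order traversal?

Post-order visits the left subtree, then the right subtree, then the node.
At M: go left to W.
  W is a leaf — visit W.
At M: go right to J.
  At J: go left to A.
    At A: go left to E.
      E is a leaf — visit E.
    At A: go right to X.
      At X: no left child.
      At X: go right to F.
        At F: no left child.
        At F: go right to P.
          At P: go left to Y.
            Y is a leaf — visit Y.
          At P: go right to B.
            At B: no left child.
            At B: go right to G.
              G is a leaf — visit G.
            Visit B.
          Visit P.
        Visit F.
      Visit X.
    Visit A.
  At J: go right to Q.
    At Q: go left to V.
      V is a leaf — visit V.
    At Q: no right child.
    Visit Q.
  Visit J.
Visit M.
Full post-order sequence: W, E, Y, G, B, P, F, X, A, V, Q, J, M.

E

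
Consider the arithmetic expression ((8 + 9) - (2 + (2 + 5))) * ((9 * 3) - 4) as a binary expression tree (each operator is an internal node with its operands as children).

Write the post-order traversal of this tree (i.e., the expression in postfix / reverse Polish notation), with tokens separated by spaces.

Post-order on an expression tree gives postfix notation: for each operator, emit left operand, right operand, then the operator.

8 9 + 2 2 5 + + - 9 3 * 4 - *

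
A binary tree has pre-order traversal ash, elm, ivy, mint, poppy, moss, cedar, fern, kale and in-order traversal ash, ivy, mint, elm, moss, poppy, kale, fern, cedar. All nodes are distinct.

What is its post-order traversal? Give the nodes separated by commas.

mint, ivy, moss, kale, fern, cedar, poppy, elm, ash

The first element of pre-order is the root; it splits in-order into left and right subtrees.
Root ash: left subtree has 0 nodes { }, right has 8 {ivy, mint, elm, moss, poppy, kale, fern, cedar}.
  Root elm: left subtree has 2 nodes {ivy, mint}, right has 5 {moss, poppy, kale, fern, cedar}.
    Root ivy: left subtree has 0 nodes { }, right has 1 {mint}.
    Root poppy: left subtree has 1 node {moss}, right has 3 {kale, fern, cedar}.
      Root cedar: left subtree has 2 nodes {kale, fern}, right has 0 { }.
        Root fern: left subtree has 1 node {kale}, right has 0 { }.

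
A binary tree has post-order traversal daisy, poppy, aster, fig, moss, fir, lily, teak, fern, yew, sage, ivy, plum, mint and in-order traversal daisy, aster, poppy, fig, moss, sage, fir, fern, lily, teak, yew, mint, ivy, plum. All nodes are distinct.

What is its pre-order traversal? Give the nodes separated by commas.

The last element of post-order is the root; it splits in-order into left and right subtrees.
Root mint: left subtree has 11 nodes {daisy, aster, poppy, fig, moss, sage, fir, fern, lily, teak, yew}, right has 2 {ivy, plum}.
  Root sage: left subtree has 5 nodes {daisy, aster, poppy, fig, moss}, right has 5 {fir, fern, lily, teak, yew}.
    Root moss: left subtree has 4 nodes {daisy, aster, poppy, fig}, right has 0 { }.
      Root fig: left subtree has 3 nodes {daisy, aster, poppy}, right has 0 { }.
        Root aster: left subtree has 1 node {daisy}, right has 1 {poppy}.
    Root yew: left subtree has 4 nodes {fir, fern, lily, teak}, right has 0 { }.
      Root fern: left subtree has 1 node {fir}, right has 2 {lily, teak}.
        Root teak: left subtree has 1 node {lily}, right has 0 { }.
  Root plum: left subtree has 1 node {ivy}, right has 0 { }.

mint, sage, moss, fig, aster, daisy, poppy, yew, fern, fir, teak, lily, plum, ivy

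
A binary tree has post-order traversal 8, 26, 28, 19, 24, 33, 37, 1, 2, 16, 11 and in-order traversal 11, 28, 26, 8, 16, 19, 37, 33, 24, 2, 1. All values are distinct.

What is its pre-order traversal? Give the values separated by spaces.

11 16 28 26 8 2 37 19 33 24 1

The last element of post-order is the root; it splits in-order into left and right subtrees.
Root 11: left subtree has 0 nodes { }, right has 10 {28, 26, 8, 16, 19, 37, 33, 24, 2, 1}.
  Root 16: left subtree has 3 nodes {28, 26, 8}, right has 6 {19, 37, 33, 24, 2, 1}.
    Root 28: left subtree has 0 nodes { }, right has 2 {26, 8}.
      Root 26: left subtree has 0 nodes { }, right has 1 {8}.
    Root 2: left subtree has 4 nodes {19, 37, 33, 24}, right has 1 {1}.
      Root 37: left subtree has 1 node {19}, right has 2 {33, 24}.
        Root 33: left subtree has 0 nodes { }, right has 1 {24}.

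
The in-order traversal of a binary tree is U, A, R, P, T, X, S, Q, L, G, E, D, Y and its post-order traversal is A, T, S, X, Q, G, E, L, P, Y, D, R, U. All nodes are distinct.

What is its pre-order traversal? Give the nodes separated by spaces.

U R A D P L Q X T S E G Y

The last element of post-order is the root; it splits in-order into left and right subtrees.
Root U: left subtree has 0 nodes { }, right has 12 {A, R, P, T, X, S, Q, L, G, E, D, Y}.
  Root R: left subtree has 1 node {A}, right has 10 {P, T, X, S, Q, L, G, E, D, Y}.
    Root D: left subtree has 8 nodes {P, T, X, S, Q, L, G, E}, right has 1 {Y}.
      Root P: left subtree has 0 nodes { }, right has 7 {T, X, S, Q, L, G, E}.
        Root L: left subtree has 4 nodes {T, X, S, Q}, right has 2 {G, E}.
          Root Q: left subtree has 3 nodes {T, X, S}, right has 0 { }.
            Root X: left subtree has 1 node {T}, right has 1 {S}.
          Root E: left subtree has 1 node {G}, right has 0 { }.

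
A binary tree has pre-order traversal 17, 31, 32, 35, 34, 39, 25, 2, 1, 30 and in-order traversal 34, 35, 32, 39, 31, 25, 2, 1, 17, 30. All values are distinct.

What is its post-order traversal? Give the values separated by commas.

34, 35, 39, 32, 1, 2, 25, 31, 30, 17

The first element of pre-order is the root; it splits in-order into left and right subtrees.
Root 17: left subtree has 8 nodes {34, 35, 32, 39, 31, 25, 2, 1}, right has 1 {30}.
  Root 31: left subtree has 4 nodes {34, 35, 32, 39}, right has 3 {25, 2, 1}.
    Root 32: left subtree has 2 nodes {34, 35}, right has 1 {39}.
      Root 35: left subtree has 1 node {34}, right has 0 { }.
    Root 25: left subtree has 0 nodes { }, right has 2 {2, 1}.
      Root 2: left subtree has 0 nodes { }, right has 1 {1}.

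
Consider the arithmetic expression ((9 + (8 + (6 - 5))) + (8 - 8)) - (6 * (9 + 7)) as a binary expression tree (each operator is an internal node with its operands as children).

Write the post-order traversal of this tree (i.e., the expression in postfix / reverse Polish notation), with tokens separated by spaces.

Post-order on an expression tree gives postfix notation: for each operator, emit left operand, right operand, then the operator.

9 8 6 5 - + + 8 8 - + 6 9 7 + * -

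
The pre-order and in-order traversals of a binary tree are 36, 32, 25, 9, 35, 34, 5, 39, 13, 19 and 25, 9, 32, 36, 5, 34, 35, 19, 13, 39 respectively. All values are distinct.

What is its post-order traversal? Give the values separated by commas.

9, 25, 32, 5, 34, 19, 13, 39, 35, 36

The first element of pre-order is the root; it splits in-order into left and right subtrees.
Root 36: left subtree has 3 nodes {25, 9, 32}, right has 6 {5, 34, 35, 19, 13, 39}.
  Root 32: left subtree has 2 nodes {25, 9}, right has 0 { }.
    Root 25: left subtree has 0 nodes { }, right has 1 {9}.
  Root 35: left subtree has 2 nodes {5, 34}, right has 3 {19, 13, 39}.
    Root 34: left subtree has 1 node {5}, right has 0 { }.
    Root 39: left subtree has 2 nodes {19, 13}, right has 0 { }.
      Root 13: left subtree has 1 node {19}, right has 0 { }.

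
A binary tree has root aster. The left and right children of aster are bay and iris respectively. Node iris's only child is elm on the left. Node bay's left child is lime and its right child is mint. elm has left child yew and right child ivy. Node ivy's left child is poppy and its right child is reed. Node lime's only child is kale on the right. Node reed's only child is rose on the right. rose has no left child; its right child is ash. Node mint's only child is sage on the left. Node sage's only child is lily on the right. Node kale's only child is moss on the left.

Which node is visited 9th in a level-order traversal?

yew

Level-order visits nodes level by level from the root, left to right within each level.
Level 0: aster
Level 1: bay, iris
Level 2: lime, mint, elm
Level 3: kale, sage, yew, ivy
Level 4: moss, lily, poppy, reed
Level 5: rose
Level 6: ash
Full level-order sequence: aster, bay, iris, lime, mint, elm, kale, sage, yew, ivy, moss, lily, poppy, reed, rose, ash.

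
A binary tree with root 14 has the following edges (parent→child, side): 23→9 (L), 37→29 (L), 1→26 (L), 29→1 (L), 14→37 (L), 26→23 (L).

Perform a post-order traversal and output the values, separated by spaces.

Post-order visits the left subtree, then the right subtree, then the node.
At 14: go left to 37.
  At 37: go left to 29.
    At 29: go left to 1.
      At 1: go left to 26.
        At 26: go left to 23.
          At 23: go left to 9.
            9 is a leaf — visit 9.
          At 23: no right child.
          Visit 23.
        At 26: no right child.
        Visit 26.
      At 1: no right child.
      Visit 1.
    At 29: no right child.
    Visit 29.
  At 37: no right child.
  Visit 37.
At 14: no right child.
Visit 14.

9 23 26 1 29 37 14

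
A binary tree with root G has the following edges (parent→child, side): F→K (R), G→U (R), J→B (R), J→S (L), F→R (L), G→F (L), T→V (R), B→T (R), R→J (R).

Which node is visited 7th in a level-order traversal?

Level-order visits nodes level by level from the root, left to right within each level.
Level 0: G
Level 1: F, U
Level 2: R, K
Level 3: J
Level 4: S, B
Level 5: T
Level 6: V
Full level-order sequence: G, F, U, R, K, J, S, B, T, V.

S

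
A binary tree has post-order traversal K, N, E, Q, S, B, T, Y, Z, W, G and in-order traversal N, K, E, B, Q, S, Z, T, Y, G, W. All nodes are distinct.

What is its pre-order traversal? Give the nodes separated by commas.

G, Z, B, E, N, K, S, Q, Y, T, W

The last element of post-order is the root; it splits in-order into left and right subtrees.
Root G: left subtree has 9 nodes {N, K, E, B, Q, S, Z, T, Y}, right has 1 {W}.
  Root Z: left subtree has 6 nodes {N, K, E, B, Q, S}, right has 2 {T, Y}.
    Root B: left subtree has 3 nodes {N, K, E}, right has 2 {Q, S}.
      Root E: left subtree has 2 nodes {N, K}, right has 0 { }.
        Root N: left subtree has 0 nodes { }, right has 1 {K}.
      Root S: left subtree has 1 node {Q}, right has 0 { }.
    Root Y: left subtree has 1 node {T}, right has 0 { }.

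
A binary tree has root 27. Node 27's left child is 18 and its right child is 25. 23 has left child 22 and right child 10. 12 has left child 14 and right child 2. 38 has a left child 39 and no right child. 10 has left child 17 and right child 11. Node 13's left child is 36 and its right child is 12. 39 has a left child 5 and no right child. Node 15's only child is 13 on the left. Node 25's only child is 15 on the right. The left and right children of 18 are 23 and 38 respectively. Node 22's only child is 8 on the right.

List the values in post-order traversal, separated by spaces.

8 22 17 11 10 23 5 39 38 18 36 14 2 12 13 15 25 27

Post-order visits the left subtree, then the right subtree, then the node.
At 27: go left to 18.
  At 18: go left to 23.
    At 23: go left to 22.
      At 22: no left child.
      At 22: go right to 8.
        8 is a leaf — visit 8.
      Visit 22.
    At 23: go right to 10.
      At 10: go left to 17.
        17 is a leaf — visit 17.
      At 10: go right to 11.
        11 is a leaf — visit 11.
      Visit 10.
    Visit 23.
  At 18: go right to 38.
    At 38: go left to 39.
      At 39: go left to 5.
        5 is a leaf — visit 5.
      At 39: no right child.
      Visit 39.
    At 38: no right child.
    Visit 38.
  Visit 18.
At 27: go right to 25.
  At 25: no left child.
  At 25: go right to 15.
    At 15: go left to 13.
      At 13: go left to 36.
        36 is a leaf — visit 36.
      At 13: go right to 12.
        At 12: go left to 14.
          14 is a leaf — visit 14.
        At 12: go right to 2.
          2 is a leaf — visit 2.
        Visit 12.
      Visit 13.
    At 15: no right child.
    Visit 15.
  Visit 25.
Visit 27.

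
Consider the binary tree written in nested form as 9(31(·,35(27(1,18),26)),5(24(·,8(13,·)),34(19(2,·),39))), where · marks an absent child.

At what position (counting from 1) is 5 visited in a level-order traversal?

3

Level-order visits nodes level by level from the root, left to right within each level.
Level 0: 9
Level 1: 31, 5
Level 2: 35, 24, 34
Level 3: 27, 26, 8, 19, 39
Level 4: 1, 18, 13, 2
Full level-order sequence: 9, 31, 5, 35, 24, 34, 27, 26, 8, 19, 39, 1, 18, 13, 2.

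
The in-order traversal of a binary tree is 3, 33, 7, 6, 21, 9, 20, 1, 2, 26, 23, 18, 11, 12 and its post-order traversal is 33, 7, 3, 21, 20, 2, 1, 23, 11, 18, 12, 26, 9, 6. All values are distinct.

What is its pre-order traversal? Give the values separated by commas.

6, 3, 7, 33, 9, 21, 26, 1, 20, 2, 12, 18, 23, 11

The last element of post-order is the root; it splits in-order into left and right subtrees.
Root 6: left subtree has 3 nodes {3, 33, 7}, right has 10 {21, 9, 20, 1, 2, 26, 23, 18, 11, 12}.
  Root 3: left subtree has 0 nodes { }, right has 2 {33, 7}.
    Root 7: left subtree has 1 node {33}, right has 0 { }.
  Root 9: left subtree has 1 node {21}, right has 8 {20, 1, 2, 26, 23, 18, 11, 12}.
    Root 26: left subtree has 3 nodes {20, 1, 2}, right has 4 {23, 18, 11, 12}.
      Root 1: left subtree has 1 node {20}, right has 1 {2}.
      Root 12: left subtree has 3 nodes {23, 18, 11}, right has 0 { }.
        Root 18: left subtree has 1 node {23}, right has 1 {11}.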